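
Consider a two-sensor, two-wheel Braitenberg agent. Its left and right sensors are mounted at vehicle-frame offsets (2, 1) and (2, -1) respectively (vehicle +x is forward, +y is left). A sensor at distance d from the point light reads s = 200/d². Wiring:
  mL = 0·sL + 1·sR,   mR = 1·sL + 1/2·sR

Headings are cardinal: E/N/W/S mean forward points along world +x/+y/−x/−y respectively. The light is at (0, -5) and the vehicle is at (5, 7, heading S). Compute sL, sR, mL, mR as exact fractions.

left sensor world pos  = (6, 5); dL² = 136
right sensor world pos = (4, 5); dR² = 116
sL = 200/136 = 25/17
sR = 200/116 = 50/29
mL = 0·sL + 1·sR = 50/29
mR = 1·sL + 1/2·sR = 1150/493

25/17 50/29 50/29 1150/493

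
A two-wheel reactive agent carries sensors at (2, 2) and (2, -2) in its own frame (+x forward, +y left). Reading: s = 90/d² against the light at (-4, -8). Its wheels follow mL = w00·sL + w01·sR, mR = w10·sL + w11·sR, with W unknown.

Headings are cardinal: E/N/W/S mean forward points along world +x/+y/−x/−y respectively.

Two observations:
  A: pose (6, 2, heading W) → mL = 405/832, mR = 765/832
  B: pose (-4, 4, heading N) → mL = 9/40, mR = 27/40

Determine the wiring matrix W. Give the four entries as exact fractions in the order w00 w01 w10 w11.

obs A: pose=(6,2,W) → sL=45/64, sR=45/104, mL=405/832, mR=765/832
obs B: pose=(-4,4,N) → sL=9/20, sR=9/20, mL=9/40, mR=27/40
sensor matrix S = [[45/64, 45/104], [9/20, 9/20]]; det S = 405/3328
solve [mL_A; mL_B] = S·[w00; w01] and [mR_A; mR_B] = S·[w10; w11]:
  w00 = 1, w01 = -1/2, w10 = 1, w11 = 1/2

1 -1/2 1 1/2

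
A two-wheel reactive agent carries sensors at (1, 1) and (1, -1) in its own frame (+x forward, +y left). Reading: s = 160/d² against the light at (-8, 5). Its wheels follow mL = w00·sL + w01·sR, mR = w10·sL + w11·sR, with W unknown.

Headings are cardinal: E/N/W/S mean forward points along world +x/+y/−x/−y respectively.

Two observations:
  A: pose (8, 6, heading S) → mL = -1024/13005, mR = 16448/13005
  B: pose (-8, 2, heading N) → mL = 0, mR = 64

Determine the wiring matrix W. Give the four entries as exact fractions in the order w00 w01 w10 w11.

obs A: pose=(8,6,S) → sL=160/289, sR=32/45, mL=-1024/13005, mR=16448/13005
obs B: pose=(-8,2,N) → sL=32, sR=32, mL=0, mR=64
sensor matrix S = [[160/289, 32/45], [32, 32]]; det S = -65536/13005
solve [mL_A; mL_B] = S·[w00; w01] and [mR_A; mR_B] = S·[w10; w11]:
  w00 = 1/2, w01 = -1/2, w10 = 1, w11 = 1

1/2 -1/2 1 1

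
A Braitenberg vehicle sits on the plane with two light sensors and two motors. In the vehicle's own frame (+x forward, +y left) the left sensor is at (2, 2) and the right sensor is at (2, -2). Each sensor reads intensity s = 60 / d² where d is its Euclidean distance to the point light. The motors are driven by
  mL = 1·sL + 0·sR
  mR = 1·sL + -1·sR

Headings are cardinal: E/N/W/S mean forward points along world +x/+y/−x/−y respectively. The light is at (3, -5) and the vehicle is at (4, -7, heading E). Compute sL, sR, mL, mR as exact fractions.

left sensor world pos  = (6, -5); dL² = 9
right sensor world pos = (6, -9); dR² = 25
sL = 60/9 = 20/3
sR = 60/25 = 12/5
mL = 1·sL + 0·sR = 20/3
mR = 1·sL + -1·sR = 64/15

20/3 12/5 20/3 64/15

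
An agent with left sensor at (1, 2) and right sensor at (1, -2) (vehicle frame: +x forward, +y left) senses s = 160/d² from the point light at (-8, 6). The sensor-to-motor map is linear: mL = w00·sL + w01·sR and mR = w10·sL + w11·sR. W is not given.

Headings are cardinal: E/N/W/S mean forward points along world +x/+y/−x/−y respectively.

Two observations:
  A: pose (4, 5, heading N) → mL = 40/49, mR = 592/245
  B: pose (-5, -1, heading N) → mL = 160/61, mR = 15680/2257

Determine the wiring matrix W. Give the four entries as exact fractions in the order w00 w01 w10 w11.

obs A: pose=(4,5,N) → sL=8/5, sR=40/49, mL=40/49, mR=592/245
obs B: pose=(-5,-1,N) → sL=160/37, sR=160/61, mL=160/61, mR=15680/2257
sensor matrix S = [[8/5, 40/49], [160/37, 160/61]]; det S = 73728/110593
solve [mL_A; mL_B] = S·[w00; w01] and [mR_A; mR_B] = S·[w10; w11]:
  w00 = 0, w01 = 1, w10 = 1, w11 = 1

0 1 1 1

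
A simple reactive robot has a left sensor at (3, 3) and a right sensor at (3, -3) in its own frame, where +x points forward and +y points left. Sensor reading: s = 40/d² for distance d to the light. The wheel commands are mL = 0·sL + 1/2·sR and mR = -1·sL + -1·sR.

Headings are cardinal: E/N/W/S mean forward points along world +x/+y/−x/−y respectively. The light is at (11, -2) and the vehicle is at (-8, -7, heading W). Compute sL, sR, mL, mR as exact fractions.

left sensor world pos  = (-11, -10); dL² = 548
right sensor world pos = (-11, -4); dR² = 488
sL = 40/548 = 10/137
sR = 40/488 = 5/61
mL = 0·sL + 1/2·sR = 5/122
mR = -1·sL + -1·sR = -1295/8357

10/137 5/61 5/122 -1295/8357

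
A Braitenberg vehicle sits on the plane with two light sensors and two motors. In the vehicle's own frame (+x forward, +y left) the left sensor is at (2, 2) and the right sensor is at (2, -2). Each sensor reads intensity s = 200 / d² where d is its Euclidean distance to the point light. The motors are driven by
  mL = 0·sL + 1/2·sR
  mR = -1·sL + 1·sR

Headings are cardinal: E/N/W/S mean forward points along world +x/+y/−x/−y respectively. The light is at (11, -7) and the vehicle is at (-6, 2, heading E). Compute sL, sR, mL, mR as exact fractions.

left sensor world pos  = (-4, 4); dL² = 346
right sensor world pos = (-4, 0); dR² = 274
sL = 200/346 = 100/173
sR = 200/274 = 100/137
mL = 0·sL + 1/2·sR = 50/137
mR = -1·sL + 1·sR = 3600/23701

100/173 100/137 50/137 3600/23701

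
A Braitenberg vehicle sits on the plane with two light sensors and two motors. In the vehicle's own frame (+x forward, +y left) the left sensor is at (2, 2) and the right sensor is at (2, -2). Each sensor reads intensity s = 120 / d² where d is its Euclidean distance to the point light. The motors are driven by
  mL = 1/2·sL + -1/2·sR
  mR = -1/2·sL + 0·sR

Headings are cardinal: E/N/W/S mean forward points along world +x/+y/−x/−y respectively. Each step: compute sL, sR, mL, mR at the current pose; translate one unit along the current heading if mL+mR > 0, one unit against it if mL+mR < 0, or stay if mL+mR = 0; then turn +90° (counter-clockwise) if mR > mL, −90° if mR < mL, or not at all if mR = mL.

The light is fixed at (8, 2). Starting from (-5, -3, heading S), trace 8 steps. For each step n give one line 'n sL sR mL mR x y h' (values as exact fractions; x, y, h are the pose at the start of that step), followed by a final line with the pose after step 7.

n=0: pose=(-5,-3,S); sL=12/17, sR=60/137; mL=312/2329, mR=-6/17; mL+mR=-30/137 → advance -1; mR−mL=-1134/2329 → turn -1·90°
n=1: pose=(-5,-2,W); sL=40/87, sR=120/229; mL=-640/19923, mR=-20/87; mL+mR=-60/229 → advance -1; mR−mL=-3940/19923 → turn -1·90°
n=2: pose=(-4,-2,N); sL=3/5, sR=15/13; mL=-18/65, mR=-3/10; mL+mR=-15/26 → advance -1; mR−mL=-3/130 → turn -1·90°
n=3: pose=(-4,-3,E); sL=120/109, sR=120/149; mL=2400/16241, mR=-60/109; mL+mR=-60/149 → advance -1; mR−mL=-11340/16241 → turn -1·90°
n=4: pose=(-5,-3,S); sL=12/17, sR=60/137; mL=312/2329, mR=-6/17; mL+mR=-30/137 → advance -1; mR−mL=-1134/2329 → turn -1·90°
n=5: pose=(-5,-2,W); sL=40/87, sR=120/229; mL=-640/19923, mR=-20/87; mL+mR=-60/229 → advance -1; mR−mL=-3940/19923 → turn -1·90°
n=6: pose=(-4,-2,N); sL=3/5, sR=15/13; mL=-18/65, mR=-3/10; mL+mR=-15/26 → advance -1; mR−mL=-3/130 → turn -1·90°
n=7: pose=(-4,-3,E); sL=120/109, sR=120/149; mL=2400/16241, mR=-60/109; mL+mR=-60/149 → advance -1; mR−mL=-11340/16241 → turn -1·90°

0 12/17 60/137 312/2329 -6/17 -5 -3 S
1 40/87 120/229 -640/19923 -20/87 -5 -2 W
2 3/5 15/13 -18/65 -3/10 -4 -2 N
3 120/109 120/149 2400/16241 -60/109 -4 -3 E
4 12/17 60/137 312/2329 -6/17 -5 -3 S
5 40/87 120/229 -640/19923 -20/87 -5 -2 W
6 3/5 15/13 -18/65 -3/10 -4 -2 N
7 120/109 120/149 2400/16241 -60/109 -4 -3 E
final -5 -3 S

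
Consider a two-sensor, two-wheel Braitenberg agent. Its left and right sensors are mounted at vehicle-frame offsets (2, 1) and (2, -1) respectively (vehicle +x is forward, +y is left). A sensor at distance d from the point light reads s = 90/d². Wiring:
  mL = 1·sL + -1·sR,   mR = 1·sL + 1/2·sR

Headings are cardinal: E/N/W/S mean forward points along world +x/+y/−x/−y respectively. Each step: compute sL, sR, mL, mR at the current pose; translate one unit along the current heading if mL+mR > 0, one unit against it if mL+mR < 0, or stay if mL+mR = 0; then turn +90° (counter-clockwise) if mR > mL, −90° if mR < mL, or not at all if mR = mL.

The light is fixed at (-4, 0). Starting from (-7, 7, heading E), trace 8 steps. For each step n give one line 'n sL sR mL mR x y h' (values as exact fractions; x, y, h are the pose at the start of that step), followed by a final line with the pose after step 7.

0 18/13 90/37 -504/481 1251/481 -7 7 E
1 1 45/41 -4/41 127/82 -6 7 N
2 18/13 90/97 576/1261 2331/1261 -6 8 W
3 9/4 45/26 27/52 81/26 -7 8 S
4 18/13 90/37 -504/481 1251/481 -7 7 E
5 1 45/41 -4/41 127/82 -6 7 N
6 18/13 90/97 576/1261 2331/1261 -6 8 W
7 9/4 45/26 27/52 81/26 -7 8 S
final -7 7 E

n=0: pose=(-7,7,E); sL=18/13, sR=90/37; mL=-504/481, mR=1251/481; mL+mR=747/481 → advance +1; mR−mL=135/37 → turn +1·90°
n=1: pose=(-6,7,N); sL=1, sR=45/41; mL=-4/41, mR=127/82; mL+mR=119/82 → advance +1; mR−mL=135/82 → turn +1·90°
n=2: pose=(-6,8,W); sL=18/13, sR=90/97; mL=576/1261, mR=2331/1261; mL+mR=2907/1261 → advance +1; mR−mL=135/97 → turn +1·90°
n=3: pose=(-7,8,S); sL=9/4, sR=45/26; mL=27/52, mR=81/26; mL+mR=189/52 → advance +1; mR−mL=135/52 → turn +1·90°
n=4: pose=(-7,7,E); sL=18/13, sR=90/37; mL=-504/481, mR=1251/481; mL+mR=747/481 → advance +1; mR−mL=135/37 → turn +1·90°
n=5: pose=(-6,7,N); sL=1, sR=45/41; mL=-4/41, mR=127/82; mL+mR=119/82 → advance +1; mR−mL=135/82 → turn +1·90°
n=6: pose=(-6,8,W); sL=18/13, sR=90/97; mL=576/1261, mR=2331/1261; mL+mR=2907/1261 → advance +1; mR−mL=135/97 → turn +1·90°
n=7: pose=(-7,8,S); sL=9/4, sR=45/26; mL=27/52, mR=81/26; mL+mR=189/52 → advance +1; mR−mL=135/52 → turn +1·90°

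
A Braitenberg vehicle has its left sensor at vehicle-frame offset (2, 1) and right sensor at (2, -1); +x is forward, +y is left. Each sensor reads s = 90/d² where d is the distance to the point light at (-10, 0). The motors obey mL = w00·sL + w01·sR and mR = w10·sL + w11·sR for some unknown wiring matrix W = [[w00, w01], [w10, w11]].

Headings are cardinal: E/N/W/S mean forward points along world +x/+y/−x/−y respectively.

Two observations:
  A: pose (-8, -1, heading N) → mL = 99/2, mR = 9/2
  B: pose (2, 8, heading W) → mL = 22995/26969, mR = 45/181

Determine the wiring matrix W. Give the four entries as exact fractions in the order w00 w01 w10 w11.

obs A: pose=(-8,-1,N) → sL=45, sR=9, mL=99/2, mR=9/2
obs B: pose=(2,8,W) → sL=90/149, sR=90/181, mL=22995/26969, mR=45/181
sensor matrix S = [[45, 9], [90/149, 90/181]]; det S = 456840/26969
solve [mL_A; mL_B] = S·[w00; w01] and [mR_A; mR_B] = S·[w10; w11]:
  w00 = 1, w01 = 1/2, w10 = 0, w11 = 1/2

1 1/2 0 1/2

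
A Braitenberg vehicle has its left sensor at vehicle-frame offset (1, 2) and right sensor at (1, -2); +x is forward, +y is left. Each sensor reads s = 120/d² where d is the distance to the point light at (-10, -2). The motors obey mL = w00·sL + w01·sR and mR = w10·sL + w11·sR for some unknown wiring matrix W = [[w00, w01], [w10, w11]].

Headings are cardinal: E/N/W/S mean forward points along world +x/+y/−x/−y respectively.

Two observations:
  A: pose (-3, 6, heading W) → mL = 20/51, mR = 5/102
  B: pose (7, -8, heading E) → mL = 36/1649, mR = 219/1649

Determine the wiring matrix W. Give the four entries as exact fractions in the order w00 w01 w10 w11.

obs A: pose=(-3,6,W) → sL=5/3, sR=15/17, mL=20/51, mR=5/102
obs B: pose=(7,-8,E) → sL=6/17, sR=30/97, mL=36/1649, mR=219/1649
sensor matrix S = [[5/3, 15/17], [6/17, 30/97]]; det S = 5720/28033
solve [mL_A; mL_B] = S·[w00; w01] and [mR_A; mR_B] = S·[w10; w11]:
  w00 = 1/2, w01 = -1/2, w10 = -1/2, w11 = 1

1/2 -1/2 -1/2 1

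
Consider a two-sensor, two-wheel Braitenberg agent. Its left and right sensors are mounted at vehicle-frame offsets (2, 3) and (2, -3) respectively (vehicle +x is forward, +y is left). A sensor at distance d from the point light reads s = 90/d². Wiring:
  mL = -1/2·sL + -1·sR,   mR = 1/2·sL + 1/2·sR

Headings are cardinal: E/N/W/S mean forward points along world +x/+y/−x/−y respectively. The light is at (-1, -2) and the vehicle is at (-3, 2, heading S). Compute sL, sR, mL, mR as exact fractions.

left sensor world pos  = (0, 0); dL² = 5
right sensor world pos = (-6, 0); dR² = 29
sL = 90/5 = 18
sR = 90/29 = 90/29
mL = -1/2·sL + -1·sR = -351/29
mR = 1/2·sL + 1/2·sR = 306/29

18 90/29 -351/29 306/29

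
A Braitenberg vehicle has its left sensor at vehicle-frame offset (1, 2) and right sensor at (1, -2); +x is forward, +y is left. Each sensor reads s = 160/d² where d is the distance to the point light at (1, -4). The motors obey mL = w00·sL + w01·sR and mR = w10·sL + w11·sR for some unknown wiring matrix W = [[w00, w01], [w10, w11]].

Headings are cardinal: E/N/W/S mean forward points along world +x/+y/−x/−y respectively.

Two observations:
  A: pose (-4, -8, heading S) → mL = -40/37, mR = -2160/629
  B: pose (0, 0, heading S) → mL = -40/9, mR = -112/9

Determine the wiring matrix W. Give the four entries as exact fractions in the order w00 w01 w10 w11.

obs A: pose=(-4,-8,S) → sL=80/17, sR=80/37, mL=-40/37, mR=-2160/629
obs B: pose=(0,0,S) → sL=16, sR=80/9, mL=-40/9, mR=-112/9
sensor matrix S = [[80/17, 80/37], [16, 80/9]]; det S = 40960/5661
solve [mL_A; mL_B] = S·[w00; w01] and [mR_A; mR_B] = S·[w10; w11]:
  w00 = 0, w01 = -1/2, w10 = -1/2, w11 = -1/2

0 -1/2 -1/2 -1/2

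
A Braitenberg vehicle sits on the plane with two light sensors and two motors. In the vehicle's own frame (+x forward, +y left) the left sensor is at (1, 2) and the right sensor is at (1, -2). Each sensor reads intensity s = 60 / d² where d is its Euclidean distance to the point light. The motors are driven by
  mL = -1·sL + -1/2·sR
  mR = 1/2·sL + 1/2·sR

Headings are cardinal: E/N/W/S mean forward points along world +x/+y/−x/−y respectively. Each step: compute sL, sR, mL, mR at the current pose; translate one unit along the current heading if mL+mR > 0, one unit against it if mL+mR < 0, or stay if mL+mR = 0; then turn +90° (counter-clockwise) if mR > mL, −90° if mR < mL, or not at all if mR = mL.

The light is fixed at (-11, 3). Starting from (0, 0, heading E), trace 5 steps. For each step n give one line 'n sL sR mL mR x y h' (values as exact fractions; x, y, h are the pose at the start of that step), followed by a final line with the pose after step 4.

0 12/29 60/169 -2898/4901 1884/4901 0 0 E
1 15/17 15/37 -1365/1258 405/629 -1 0 N
2 20/39 12/17 -574/663 404/663 -1 -1 W
3 30/97 30/53 -3045/5141 2250/5141 0 -1 S
4 12/29 60/169 -2898/4901 1884/4901 0 0 E
final -1 0 N

n=0: pose=(0,0,E); sL=12/29, sR=60/169; mL=-2898/4901, mR=1884/4901; mL+mR=-6/29 → advance -1; mR−mL=4782/4901 → turn +1·90°
n=1: pose=(-1,0,N); sL=15/17, sR=15/37; mL=-1365/1258, mR=405/629; mL+mR=-15/34 → advance -1; mR−mL=2175/1258 → turn +1·90°
n=2: pose=(-1,-1,W); sL=20/39, sR=12/17; mL=-574/663, mR=404/663; mL+mR=-10/39 → advance -1; mR−mL=326/221 → turn +1·90°
n=3: pose=(0,-1,S); sL=30/97, sR=30/53; mL=-3045/5141, mR=2250/5141; mL+mR=-15/97 → advance -1; mR−mL=5295/5141 → turn +1·90°
n=4: pose=(0,0,E); sL=12/29, sR=60/169; mL=-2898/4901, mR=1884/4901; mL+mR=-6/29 → advance -1; mR−mL=4782/4901 → turn +1·90°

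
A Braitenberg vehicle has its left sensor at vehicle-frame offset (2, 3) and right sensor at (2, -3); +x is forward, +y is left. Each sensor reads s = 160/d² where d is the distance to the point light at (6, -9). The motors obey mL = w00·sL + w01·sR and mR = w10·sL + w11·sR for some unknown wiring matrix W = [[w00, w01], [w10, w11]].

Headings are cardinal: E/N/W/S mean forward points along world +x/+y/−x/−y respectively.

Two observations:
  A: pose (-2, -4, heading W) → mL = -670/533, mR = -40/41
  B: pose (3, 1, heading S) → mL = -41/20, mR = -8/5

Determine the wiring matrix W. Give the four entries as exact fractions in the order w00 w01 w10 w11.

-1/2 -1/2 0 -1

obs A: pose=(-2,-4,W) → sL=20/13, sR=40/41, mL=-670/533, mR=-40/41
obs B: pose=(3,1,S) → sL=5/2, sR=8/5, mL=-41/20, mR=-8/5
sensor matrix S = [[20/13, 40/41], [5/2, 8/5]]; det S = 12/533
solve [mL_A; mL_B] = S·[w00; w01] and [mR_A; mR_B] = S·[w10; w11]:
  w00 = -1/2, w01 = -1/2, w10 = 0, w11 = -1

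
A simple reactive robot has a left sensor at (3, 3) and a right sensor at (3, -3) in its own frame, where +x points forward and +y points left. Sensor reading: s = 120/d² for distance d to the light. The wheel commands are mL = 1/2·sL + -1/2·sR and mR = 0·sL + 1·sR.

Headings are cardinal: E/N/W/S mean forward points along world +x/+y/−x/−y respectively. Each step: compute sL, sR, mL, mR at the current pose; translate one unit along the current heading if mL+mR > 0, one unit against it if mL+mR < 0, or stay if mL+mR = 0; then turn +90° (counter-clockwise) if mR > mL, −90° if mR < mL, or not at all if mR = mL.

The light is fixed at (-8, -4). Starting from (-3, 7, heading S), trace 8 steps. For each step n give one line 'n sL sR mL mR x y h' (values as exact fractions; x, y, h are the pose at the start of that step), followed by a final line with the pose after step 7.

0 15/16 30/17 -225/544 30/17 -3 7 S
1 120/233 120/113 -7200/26329 120/113 -3 6 E
2 60/89 12/25 216/2225 12/25 -2 6 N
3 120/73 24/41 1584/2993 24/41 -2 7 W
4 15/16 30/17 -225/544 30/17 -3 7 S
5 120/233 120/113 -7200/26329 120/113 -3 6 E
6 60/89 12/25 216/2225 12/25 -2 6 N
7 120/73 24/41 1584/2993 24/41 -2 7 W
final -3 7 S

n=0: pose=(-3,7,S); sL=15/16, sR=30/17; mL=-225/544, mR=30/17; mL+mR=735/544 → advance +1; mR−mL=1185/544 → turn +1·90°
n=1: pose=(-3,6,E); sL=120/233, sR=120/113; mL=-7200/26329, mR=120/113; mL+mR=20760/26329 → advance +1; mR−mL=35160/26329 → turn +1·90°
n=2: pose=(-2,6,N); sL=60/89, sR=12/25; mL=216/2225, mR=12/25; mL+mR=1284/2225 → advance +1; mR−mL=852/2225 → turn +1·90°
n=3: pose=(-2,7,W); sL=120/73, sR=24/41; mL=1584/2993, mR=24/41; mL+mR=3336/2993 → advance +1; mR−mL=168/2993 → turn +1·90°
n=4: pose=(-3,7,S); sL=15/16, sR=30/17; mL=-225/544, mR=30/17; mL+mR=735/544 → advance +1; mR−mL=1185/544 → turn +1·90°
n=5: pose=(-3,6,E); sL=120/233, sR=120/113; mL=-7200/26329, mR=120/113; mL+mR=20760/26329 → advance +1; mR−mL=35160/26329 → turn +1·90°
n=6: pose=(-2,6,N); sL=60/89, sR=12/25; mL=216/2225, mR=12/25; mL+mR=1284/2225 → advance +1; mR−mL=852/2225 → turn +1·90°
n=7: pose=(-2,7,W); sL=120/73, sR=24/41; mL=1584/2993, mR=24/41; mL+mR=3336/2993 → advance +1; mR−mL=168/2993 → turn +1·90°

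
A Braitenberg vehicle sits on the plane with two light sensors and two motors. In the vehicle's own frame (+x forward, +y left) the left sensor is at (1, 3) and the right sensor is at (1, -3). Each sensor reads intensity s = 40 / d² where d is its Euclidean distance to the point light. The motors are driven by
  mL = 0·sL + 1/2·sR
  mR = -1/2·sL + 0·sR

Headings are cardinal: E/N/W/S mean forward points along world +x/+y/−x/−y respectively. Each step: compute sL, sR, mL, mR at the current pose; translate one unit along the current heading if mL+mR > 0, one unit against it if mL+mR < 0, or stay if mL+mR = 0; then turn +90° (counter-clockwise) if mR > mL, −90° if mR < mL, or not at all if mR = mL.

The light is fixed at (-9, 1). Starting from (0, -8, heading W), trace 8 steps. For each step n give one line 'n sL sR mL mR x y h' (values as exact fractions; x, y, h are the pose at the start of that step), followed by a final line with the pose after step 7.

0 5/26 2/5 1/5 -5/52 0 -8 W
1 40/89 8/37 4/37 -20/89 -1 -8 N
2 4/13 4/25 2/25 -2/13 -1 -9 E
3 40/221 40/137 20/137 -20/221 -2 -9 S
4 5/29 2/5 1/5 -5/58 -2 -10 W
5 40/109 40/181 20/181 -20/109 -3 -10 N
6 4/13 20/137 10/137 -2/13 -3 -11 E
7 40/233 40/173 20/173 -20/233 -4 -11 S
final -4 -12 W

n=0: pose=(0,-8,W); sL=5/26, sR=2/5; mL=1/5, mR=-5/52; mL+mR=27/260 → advance +1; mR−mL=-77/260 → turn -1·90°
n=1: pose=(-1,-8,N); sL=40/89, sR=8/37; mL=4/37, mR=-20/89; mL+mR=-384/3293 → advance -1; mR−mL=-1096/3293 → turn -1·90°
n=2: pose=(-1,-9,E); sL=4/13, sR=4/25; mL=2/25, mR=-2/13; mL+mR=-24/325 → advance -1; mR−mL=-76/325 → turn -1·90°
n=3: pose=(-2,-9,S); sL=40/221, sR=40/137; mL=20/137, mR=-20/221; mL+mR=1680/30277 → advance +1; mR−mL=-7160/30277 → turn -1·90°
n=4: pose=(-2,-10,W); sL=5/29, sR=2/5; mL=1/5, mR=-5/58; mL+mR=33/290 → advance +1; mR−mL=-83/290 → turn -1·90°
n=5: pose=(-3,-10,N); sL=40/109, sR=40/181; mL=20/181, mR=-20/109; mL+mR=-1440/19729 → advance -1; mR−mL=-5800/19729 → turn -1·90°
n=6: pose=(-3,-11,E); sL=4/13, sR=20/137; mL=10/137, mR=-2/13; mL+mR=-144/1781 → advance -1; mR−mL=-404/1781 → turn -1·90°
n=7: pose=(-4,-11,S); sL=40/233, sR=40/173; mL=20/173, mR=-20/233; mL+mR=1200/40309 → advance +1; mR−mL=-8120/40309 → turn -1·90°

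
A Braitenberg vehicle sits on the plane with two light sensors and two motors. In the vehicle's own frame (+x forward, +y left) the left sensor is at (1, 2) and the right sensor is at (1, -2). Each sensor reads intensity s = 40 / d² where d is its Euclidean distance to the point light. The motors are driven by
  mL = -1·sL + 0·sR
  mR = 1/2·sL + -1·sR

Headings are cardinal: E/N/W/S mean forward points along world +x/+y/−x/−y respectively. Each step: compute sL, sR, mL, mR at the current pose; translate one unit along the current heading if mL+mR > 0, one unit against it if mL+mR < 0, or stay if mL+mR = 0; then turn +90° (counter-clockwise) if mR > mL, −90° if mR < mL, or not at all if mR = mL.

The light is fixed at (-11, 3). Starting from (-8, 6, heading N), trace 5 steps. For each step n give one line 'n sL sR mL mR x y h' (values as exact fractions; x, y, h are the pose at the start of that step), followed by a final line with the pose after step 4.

0 40/17 40/41 -40/17 140/697 -8 6 N
1 10 2 -10 3 -8 5 W
2 40/37 8 -40/37 -276/37 -7 5 S
3 4 20/17 -4 14/17 -7 6 W
4 40/53 40/13 -40/53 -1860/689 -6 6 S
final -6 7 W

n=0: pose=(-8,6,N); sL=40/17, sR=40/41; mL=-40/17, mR=140/697; mL+mR=-1500/697 → advance -1; mR−mL=1780/697 → turn +1·90°
n=1: pose=(-8,5,W); sL=10, sR=2; mL=-10, mR=3; mL+mR=-7 → advance -1; mR−mL=13 → turn +1·90°
n=2: pose=(-7,5,S); sL=40/37, sR=8; mL=-40/37, mR=-276/37; mL+mR=-316/37 → advance -1; mR−mL=-236/37 → turn -1·90°
n=3: pose=(-7,6,W); sL=4, sR=20/17; mL=-4, mR=14/17; mL+mR=-54/17 → advance -1; mR−mL=82/17 → turn +1·90°
n=4: pose=(-6,6,S); sL=40/53, sR=40/13; mL=-40/53, mR=-1860/689; mL+mR=-2380/689 → advance -1; mR−mL=-1340/689 → turn -1·90°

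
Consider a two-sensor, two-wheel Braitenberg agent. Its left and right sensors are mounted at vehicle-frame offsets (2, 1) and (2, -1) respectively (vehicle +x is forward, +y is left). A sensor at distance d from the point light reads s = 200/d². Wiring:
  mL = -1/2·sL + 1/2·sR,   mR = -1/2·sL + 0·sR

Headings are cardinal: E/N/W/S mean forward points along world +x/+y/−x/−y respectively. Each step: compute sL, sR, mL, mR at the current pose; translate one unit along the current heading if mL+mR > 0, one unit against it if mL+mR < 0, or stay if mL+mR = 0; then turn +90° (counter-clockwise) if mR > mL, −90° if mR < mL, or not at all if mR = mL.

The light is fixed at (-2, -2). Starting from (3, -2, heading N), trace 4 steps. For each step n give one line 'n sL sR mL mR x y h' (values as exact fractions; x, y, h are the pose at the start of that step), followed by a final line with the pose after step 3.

n=0: pose=(3,-2,N); sL=10, sR=5; mL=-5/2, mR=-5; mL+mR=-15/2 → advance -1; mR−mL=-5/2 → turn -1·90°
n=1: pose=(3,-3,E); sL=200/49, sR=200/53; mL=-400/2597, mR=-100/49; mL+mR=-5700/2597 → advance -1; mR−mL=-100/53 → turn -1·90°
n=2: pose=(2,-3,S); sL=100/17, sR=100/9; mL=400/153, mR=-50/17; mL+mR=-50/153 → advance -1; mR−mL=-50/9 → turn -1·90°
n=3: pose=(2,-2,W); sL=40, sR=40; mL=0, mR=-20; mL+mR=-20 → advance -1; mR−mL=-20 → turn -1·90°

0 10 5 -5/2 -5 3 -2 N
1 200/49 200/53 -400/2597 -100/49 3 -3 E
2 100/17 100/9 400/153 -50/17 2 -3 S
3 40 40 0 -20 2 -2 W
final 3 -2 N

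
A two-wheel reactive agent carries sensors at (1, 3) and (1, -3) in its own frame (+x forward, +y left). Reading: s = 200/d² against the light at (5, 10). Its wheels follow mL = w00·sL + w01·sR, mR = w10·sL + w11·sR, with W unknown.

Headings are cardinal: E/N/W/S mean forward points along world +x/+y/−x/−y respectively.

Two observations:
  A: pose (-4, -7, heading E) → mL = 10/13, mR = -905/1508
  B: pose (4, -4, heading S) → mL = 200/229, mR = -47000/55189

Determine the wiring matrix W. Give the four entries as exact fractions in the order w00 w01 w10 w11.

obs A: pose=(-4,-7,E) → sL=10/13, sR=25/58, mL=10/13, mR=-905/1508
obs B: pose=(4,-4,S) → sL=200/229, sR=200/241, mL=200/229, mR=-47000/55189
sensor matrix S = [[10/13, 25/58], [200/229, 200/241]]; det S = 5449500/20806253
solve [mL_A; mL_B] = S·[w00; w01] and [mR_A; mR_B] = S·[w10; w11]:
  w00 = 1, w01 = 0, w10 = -1/2, w11 = -1/2

1 0 -1/2 -1/2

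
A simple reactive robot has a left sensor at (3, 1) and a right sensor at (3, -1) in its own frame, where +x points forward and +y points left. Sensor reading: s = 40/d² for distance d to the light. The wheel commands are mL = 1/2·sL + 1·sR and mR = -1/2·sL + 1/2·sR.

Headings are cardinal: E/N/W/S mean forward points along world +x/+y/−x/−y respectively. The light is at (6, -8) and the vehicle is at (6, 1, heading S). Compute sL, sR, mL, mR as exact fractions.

left sensor world pos  = (7, -2); dL² = 37
right sensor world pos = (5, -2); dR² = 37
sL = 40/37 = 40/37
sR = 40/37 = 40/37
mL = 1/2·sL + 1·sR = 60/37
mR = -1/2·sL + 1/2·sR = 0

40/37 40/37 60/37 0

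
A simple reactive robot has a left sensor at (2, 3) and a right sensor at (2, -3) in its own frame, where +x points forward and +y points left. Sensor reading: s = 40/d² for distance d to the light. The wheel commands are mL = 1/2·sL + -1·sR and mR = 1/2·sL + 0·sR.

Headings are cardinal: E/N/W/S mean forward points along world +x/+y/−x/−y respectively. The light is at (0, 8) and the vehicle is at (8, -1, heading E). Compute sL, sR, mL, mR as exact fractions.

5/17 10/61 -35/2074 5/34

left sensor world pos  = (10, 2); dL² = 136
right sensor world pos = (10, -4); dR² = 244
sL = 40/136 = 5/17
sR = 40/244 = 10/61
mL = 1/2·sL + -1·sR = -35/2074
mR = 1/2·sL + 0·sR = 5/34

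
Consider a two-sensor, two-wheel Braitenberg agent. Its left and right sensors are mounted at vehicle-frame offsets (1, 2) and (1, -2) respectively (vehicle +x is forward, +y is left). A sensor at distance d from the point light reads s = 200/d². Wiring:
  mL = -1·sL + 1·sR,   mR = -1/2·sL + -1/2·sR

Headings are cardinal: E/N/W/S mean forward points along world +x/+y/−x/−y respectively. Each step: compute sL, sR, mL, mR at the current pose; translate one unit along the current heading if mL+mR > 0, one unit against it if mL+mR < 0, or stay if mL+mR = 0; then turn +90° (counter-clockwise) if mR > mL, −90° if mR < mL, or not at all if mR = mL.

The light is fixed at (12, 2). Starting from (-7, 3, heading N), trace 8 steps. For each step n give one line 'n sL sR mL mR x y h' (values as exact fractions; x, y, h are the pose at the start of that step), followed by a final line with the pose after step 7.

0 40/89 200/293 6080/26077 -14760/26077 -7 3 N
1 25/41 25/41 0 -25/41 -7 2 E
2 8/13 40/97 -256/1261 -648/1261 -8 2 S
3 100/221 4/9 -16/1989 -892/1989 -8 3 W
4 40/89 200/293 6080/26077 -14760/26077 -7 3 N
5 25/41 25/41 0 -25/41 -7 2 E
6 8/13 40/97 -256/1261 -648/1261 -8 2 S
7 100/221 4/9 -16/1989 -892/1989 -8 3 W
final -7 3 N

n=0: pose=(-7,3,N); sL=40/89, sR=200/293; mL=6080/26077, mR=-14760/26077; mL+mR=-8680/26077 → advance -1; mR−mL=-20840/26077 → turn -1·90°
n=1: pose=(-7,2,E); sL=25/41, sR=25/41; mL=0, mR=-25/41; mL+mR=-25/41 → advance -1; mR−mL=-25/41 → turn -1·90°
n=2: pose=(-8,2,S); sL=8/13, sR=40/97; mL=-256/1261, mR=-648/1261; mL+mR=-904/1261 → advance -1; mR−mL=-392/1261 → turn -1·90°
n=3: pose=(-8,3,W); sL=100/221, sR=4/9; mL=-16/1989, mR=-892/1989; mL+mR=-908/1989 → advance -1; mR−mL=-292/663 → turn -1·90°
n=4: pose=(-7,3,N); sL=40/89, sR=200/293; mL=6080/26077, mR=-14760/26077; mL+mR=-8680/26077 → advance -1; mR−mL=-20840/26077 → turn -1·90°
n=5: pose=(-7,2,E); sL=25/41, sR=25/41; mL=0, mR=-25/41; mL+mR=-25/41 → advance -1; mR−mL=-25/41 → turn -1·90°
n=6: pose=(-8,2,S); sL=8/13, sR=40/97; mL=-256/1261, mR=-648/1261; mL+mR=-904/1261 → advance -1; mR−mL=-392/1261 → turn -1·90°
n=7: pose=(-8,3,W); sL=100/221, sR=4/9; mL=-16/1989, mR=-892/1989; mL+mR=-908/1989 → advance -1; mR−mL=-292/663 → turn -1·90°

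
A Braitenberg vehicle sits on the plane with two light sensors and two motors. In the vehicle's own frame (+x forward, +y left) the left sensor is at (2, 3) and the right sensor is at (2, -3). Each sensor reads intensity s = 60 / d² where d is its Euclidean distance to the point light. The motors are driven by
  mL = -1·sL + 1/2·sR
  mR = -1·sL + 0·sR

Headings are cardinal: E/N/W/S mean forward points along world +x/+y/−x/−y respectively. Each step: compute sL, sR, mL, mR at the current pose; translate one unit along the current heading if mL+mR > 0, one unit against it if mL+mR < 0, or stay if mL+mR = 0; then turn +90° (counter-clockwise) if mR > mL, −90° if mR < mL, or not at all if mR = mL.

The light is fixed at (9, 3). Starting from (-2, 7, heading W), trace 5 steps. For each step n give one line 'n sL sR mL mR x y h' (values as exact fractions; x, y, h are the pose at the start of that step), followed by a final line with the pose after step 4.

n=0: pose=(-2,7,W); sL=6/17, sR=30/109; mL=-399/1853, mR=-6/17; mL+mR=-1053/1853 → advance -1; mR−mL=-15/109 → turn -1·90°
n=1: pose=(-1,7,N); sL=12/41, sR=12/17; mL=42/697, mR=-12/41; mL+mR=-162/697 → advance -1; mR−mL=-6/17 → turn -1·90°
n=2: pose=(-1,6,E); sL=3/5, sR=15/16; mL=-21/160, mR=-3/5; mL+mR=-117/160 → advance -1; mR−mL=-15/32 → turn -1·90°
n=3: pose=(-2,6,S); sL=12/13, sR=60/197; mL=-1974/2561, mR=-12/13; mL+mR=-4338/2561 → advance -1; mR−mL=-30/197 → turn -1·90°
n=4: pose=(-2,7,W); sL=6/17, sR=30/109; mL=-399/1853, mR=-6/17; mL+mR=-1053/1853 → advance -1; mR−mL=-15/109 → turn -1·90°

0 6/17 30/109 -399/1853 -6/17 -2 7 W
1 12/41 12/17 42/697 -12/41 -1 7 N
2 3/5 15/16 -21/160 -3/5 -1 6 E
3 12/13 60/197 -1974/2561 -12/13 -2 6 S
4 6/17 30/109 -399/1853 -6/17 -2 7 W
final -1 7 N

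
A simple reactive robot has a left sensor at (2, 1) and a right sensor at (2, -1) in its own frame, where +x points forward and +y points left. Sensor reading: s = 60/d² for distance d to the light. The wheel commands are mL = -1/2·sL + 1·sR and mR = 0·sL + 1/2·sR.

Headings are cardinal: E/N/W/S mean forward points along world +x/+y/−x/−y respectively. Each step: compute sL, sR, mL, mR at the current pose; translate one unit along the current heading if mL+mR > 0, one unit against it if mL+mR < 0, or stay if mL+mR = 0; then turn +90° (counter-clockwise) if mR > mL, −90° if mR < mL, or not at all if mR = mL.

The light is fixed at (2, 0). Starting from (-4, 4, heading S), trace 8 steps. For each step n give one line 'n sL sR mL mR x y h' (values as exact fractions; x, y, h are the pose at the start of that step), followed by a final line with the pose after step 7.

0 60/29 60/53 150/1537 30/53 -4 4 S
1 15/8 3 33/16 3/2 -4 3 E
2 60/17 60/37 -90/629 30/37 -3 3 S
3 10/3 6 13/3 3 -3 2 E
4 20/3 12/5 -14/15 6/5 -2 2 S
5 15/2 15 45/4 15/2 -2 1 E
6 12 60/17 -42/17 30/17 -1 1 S
7 6 30 27 15 -1 2 E
final 0 2 S

n=0: pose=(-4,4,S); sL=60/29, sR=60/53; mL=150/1537, mR=30/53; mL+mR=1020/1537 → advance +1; mR−mL=720/1537 → turn +1·90°
n=1: pose=(-4,3,E); sL=15/8, sR=3; mL=33/16, mR=3/2; mL+mR=57/16 → advance +1; mR−mL=-9/16 → turn -1·90°
n=2: pose=(-3,3,S); sL=60/17, sR=60/37; mL=-90/629, mR=30/37; mL+mR=420/629 → advance +1; mR−mL=600/629 → turn +1·90°
n=3: pose=(-3,2,E); sL=10/3, sR=6; mL=13/3, mR=3; mL+mR=22/3 → advance +1; mR−mL=-4/3 → turn -1·90°
n=4: pose=(-2,2,S); sL=20/3, sR=12/5; mL=-14/15, mR=6/5; mL+mR=4/15 → advance +1; mR−mL=32/15 → turn +1·90°
n=5: pose=(-2,1,E); sL=15/2, sR=15; mL=45/4, mR=15/2; mL+mR=75/4 → advance +1; mR−mL=-15/4 → turn -1·90°
n=6: pose=(-1,1,S); sL=12, sR=60/17; mL=-42/17, mR=30/17; mL+mR=-12/17 → advance -1; mR−mL=72/17 → turn +1·90°
n=7: pose=(-1,2,E); sL=6, sR=30; mL=27, mR=15; mL+mR=42 → advance +1; mR−mL=-12 → turn -1·90°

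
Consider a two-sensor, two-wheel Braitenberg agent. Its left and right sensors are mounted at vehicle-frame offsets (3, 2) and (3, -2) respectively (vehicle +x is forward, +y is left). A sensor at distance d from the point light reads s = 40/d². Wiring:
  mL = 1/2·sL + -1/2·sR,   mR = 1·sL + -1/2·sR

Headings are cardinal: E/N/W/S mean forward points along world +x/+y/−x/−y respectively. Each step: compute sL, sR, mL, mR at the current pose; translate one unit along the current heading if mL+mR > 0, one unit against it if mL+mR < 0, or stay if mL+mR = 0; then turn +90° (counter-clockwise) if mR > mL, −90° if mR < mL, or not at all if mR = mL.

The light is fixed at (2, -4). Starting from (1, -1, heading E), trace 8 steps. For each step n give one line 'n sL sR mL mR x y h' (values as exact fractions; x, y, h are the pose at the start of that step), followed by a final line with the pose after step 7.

0 40/29 8 -96/29 -76/29 1 -1 E
1 10/13 10/9 -20/117 25/117 0 -1 N
2 40/29 40/61 640/1769 1860/1769 0 0 W
3 20 20/13 120/13 250/13 -1 0 S
4 8/5 40 -96/5 -92/5 -1 -1 E
5 5/9 1 -2/9 1/18 -2 -1 N
6 40/49 8/13 64/637 324/637 -2 -2 W
7 4 4/5 8/5 18/5 -3 -2 S
final -3 -3 E

n=0: pose=(1,-1,E); sL=40/29, sR=8; mL=-96/29, mR=-76/29; mL+mR=-172/29 → advance -1; mR−mL=20/29 → turn +1·90°
n=1: pose=(0,-1,N); sL=10/13, sR=10/9; mL=-20/117, mR=25/117; mL+mR=5/117 → advance +1; mR−mL=5/13 → turn +1·90°
n=2: pose=(0,0,W); sL=40/29, sR=40/61; mL=640/1769, mR=1860/1769; mL+mR=2500/1769 → advance +1; mR−mL=20/29 → turn +1·90°
n=3: pose=(-1,0,S); sL=20, sR=20/13; mL=120/13, mR=250/13; mL+mR=370/13 → advance +1; mR−mL=10 → turn +1·90°
n=4: pose=(-1,-1,E); sL=8/5, sR=40; mL=-96/5, mR=-92/5; mL+mR=-188/5 → advance -1; mR−mL=4/5 → turn +1·90°
n=5: pose=(-2,-1,N); sL=5/9, sR=1; mL=-2/9, mR=1/18; mL+mR=-1/6 → advance -1; mR−mL=5/18 → turn +1·90°
n=6: pose=(-2,-2,W); sL=40/49, sR=8/13; mL=64/637, mR=324/637; mL+mR=388/637 → advance +1; mR−mL=20/49 → turn +1·90°
n=7: pose=(-3,-2,S); sL=4, sR=4/5; mL=8/5, mR=18/5; mL+mR=26/5 → advance +1; mR−mL=2 → turn +1·90°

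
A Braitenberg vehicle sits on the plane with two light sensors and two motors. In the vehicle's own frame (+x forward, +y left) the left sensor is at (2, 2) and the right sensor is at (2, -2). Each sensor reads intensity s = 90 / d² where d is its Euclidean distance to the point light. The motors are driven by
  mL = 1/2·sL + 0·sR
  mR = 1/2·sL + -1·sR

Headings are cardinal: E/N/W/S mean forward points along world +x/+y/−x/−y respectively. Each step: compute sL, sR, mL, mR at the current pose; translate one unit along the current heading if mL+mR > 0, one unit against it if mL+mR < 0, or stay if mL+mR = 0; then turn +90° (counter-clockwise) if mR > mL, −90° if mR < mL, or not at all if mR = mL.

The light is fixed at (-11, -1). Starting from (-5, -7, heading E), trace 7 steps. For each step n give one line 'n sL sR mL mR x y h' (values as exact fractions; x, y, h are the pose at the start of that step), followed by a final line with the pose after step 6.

n=0: pose=(-5,-7,E); sL=9/8, sR=45/64; mL=9/16, mR=-9/64; mL+mR=27/64 → advance +1; mR−mL=-45/64 → turn -1·90°
n=1: pose=(-4,-7,S); sL=18/29, sR=90/89; mL=9/29, mR=-1809/2581; mL+mR=-1008/2581 → advance -1; mR−mL=-90/89 → turn -1·90°
n=2: pose=(-4,-6,W); sL=45/37, sR=45/17; mL=45/74, mR=-2565/1258; mL+mR=-900/629 → advance -1; mR−mL=-45/17 → turn -1·90°
n=3: pose=(-3,-6,N); sL=2, sR=90/109; mL=1, mR=19/109; mL+mR=128/109 → advance +1; mR−mL=-90/109 → turn -1·90°
n=4: pose=(-3,-5,E); sL=45/52, sR=45/68; mL=45/104, mR=-405/1768; mL+mR=45/221 → advance +1; mR−mL=-45/68 → turn -1·90°
n=5: pose=(-2,-5,S); sL=90/157, sR=18/17; mL=45/157, mR=-2061/2669; mL+mR=-1296/2669 → advance -1; mR−mL=-18/17 → turn -1·90°
n=6: pose=(-2,-4,W); sL=45/37, sR=9/5; mL=45/74, mR=-441/370; mL+mR=-108/185 → advance -1; mR−mL=-9/5 → turn -1·90°

0 9/8 45/64 9/16 -9/64 -5 -7 E
1 18/29 90/89 9/29 -1809/2581 -4 -7 S
2 45/37 45/17 45/74 -2565/1258 -4 -6 W
3 2 90/109 1 19/109 -3 -6 N
4 45/52 45/68 45/104 -405/1768 -3 -5 E
5 90/157 18/17 45/157 -2061/2669 -2 -5 S
6 45/37 9/5 45/74 -441/370 -2 -4 W
final -1 -4 N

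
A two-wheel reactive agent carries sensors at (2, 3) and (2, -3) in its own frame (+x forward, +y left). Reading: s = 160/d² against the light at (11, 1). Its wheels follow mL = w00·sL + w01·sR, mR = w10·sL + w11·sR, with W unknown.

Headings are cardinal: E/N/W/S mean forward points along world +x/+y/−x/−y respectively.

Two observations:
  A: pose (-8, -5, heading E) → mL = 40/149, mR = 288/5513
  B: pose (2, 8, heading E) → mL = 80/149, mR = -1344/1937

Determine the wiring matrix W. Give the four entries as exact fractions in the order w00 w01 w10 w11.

obs A: pose=(-8,-5,E) → sL=80/149, sR=16/37, mL=40/149, mR=288/5513
obs B: pose=(2,8,E) → sL=160/149, sR=32/13, mL=80/149, mR=-1344/1937
sensor matrix S = [[80/149, 16/37], [160/149, 32/13]]; det S = 61440/71669
solve [mL_A; mL_B] = S·[w00; w01] and [mR_A; mR_B] = S·[w10; w11]:
  w00 = 1/2, w01 = 0, w10 = 1/2, w11 = -1/2

1/2 0 1/2 -1/2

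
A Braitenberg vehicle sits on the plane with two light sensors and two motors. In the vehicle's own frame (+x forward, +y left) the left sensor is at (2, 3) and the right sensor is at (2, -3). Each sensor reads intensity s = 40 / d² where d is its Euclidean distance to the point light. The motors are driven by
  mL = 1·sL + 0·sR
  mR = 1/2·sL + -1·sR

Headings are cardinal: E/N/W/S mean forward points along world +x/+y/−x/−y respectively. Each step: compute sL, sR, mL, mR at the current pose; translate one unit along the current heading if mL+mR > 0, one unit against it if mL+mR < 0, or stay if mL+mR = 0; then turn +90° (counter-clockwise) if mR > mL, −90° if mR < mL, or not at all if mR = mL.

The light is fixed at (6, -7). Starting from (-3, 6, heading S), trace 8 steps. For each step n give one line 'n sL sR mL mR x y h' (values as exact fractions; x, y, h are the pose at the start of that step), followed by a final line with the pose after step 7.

n=0: pose=(-3,6,S); sL=40/157, sR=8/53; mL=40/157, mR=-196/8321; mL+mR=1924/8321 → advance +1; mR−mL=-2316/8321 → turn -1·90°
n=1: pose=(-3,5,W); sL=20/101, sR=20/173; mL=20/101, mR=-290/17473; mL+mR=3170/17473 → advance +1; mR−mL=-3750/17473 → turn -1·90°
n=2: pose=(-4,5,N); sL=8/73, sR=8/49; mL=8/73, mR=-388/3577; mL+mR=4/3577 → advance +1; mR−mL=-780/3577 → turn -1·90°
n=3: pose=(-4,6,E); sL=1/8, sR=10/41; mL=1/8, mR=-119/656; mL+mR=-37/656 → advance -1; mR−mL=-201/656 → turn -1·90°
n=4: pose=(-5,6,S); sL=8/37, sR=40/317; mL=8/37, mR=-212/11729; mL+mR=2324/11729 → advance +1; mR−mL=-2748/11729 → turn -1·90°
n=5: pose=(-5,5,W); sL=4/25, sR=20/197; mL=4/25, mR=-106/4925; mL+mR=682/4925 → advance +1; mR−mL=-894/4925 → turn -1·90°
n=6: pose=(-6,5,N); sL=40/421, sR=40/277; mL=40/421, mR=-11300/116617; mL+mR=-220/116617 → advance -1; mR−mL=-22380/116617 → turn -1·90°
n=7: pose=(-6,4,E); sL=5/37, sR=10/41; mL=5/37, mR=-535/3034; mL+mR=-125/3034 → advance -1; mR−mL=-945/3034 → turn -1·90°

0 40/157 8/53 40/157 -196/8321 -3 6 S
1 20/101 20/173 20/101 -290/17473 -3 5 W
2 8/73 8/49 8/73 -388/3577 -4 5 N
3 1/8 10/41 1/8 -119/656 -4 6 E
4 8/37 40/317 8/37 -212/11729 -5 6 S
5 4/25 20/197 4/25 -106/4925 -5 5 W
6 40/421 40/277 40/421 -11300/116617 -6 5 N
7 5/37 10/41 5/37 -535/3034 -6 4 E
final -7 4 S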